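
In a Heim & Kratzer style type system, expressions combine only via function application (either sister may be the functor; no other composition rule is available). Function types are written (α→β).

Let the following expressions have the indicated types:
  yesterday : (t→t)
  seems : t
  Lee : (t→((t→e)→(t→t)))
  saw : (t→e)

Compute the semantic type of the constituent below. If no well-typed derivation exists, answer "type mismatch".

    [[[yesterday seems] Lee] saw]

(t→t)

[yesterday seems]: functor yesterday : (t→t), argument seems : t; result t.
[[yesterday seems] Lee]: functor Lee : (t→((t→e)→(t→t))), argument [yesterday seems] : t; result ((t→e)→(t→t)).
[[[yesterday seems] Lee] saw]: functor [[yesterday seems] Lee] : ((t→e)→(t→t)), argument saw : (t→e); result (t→t).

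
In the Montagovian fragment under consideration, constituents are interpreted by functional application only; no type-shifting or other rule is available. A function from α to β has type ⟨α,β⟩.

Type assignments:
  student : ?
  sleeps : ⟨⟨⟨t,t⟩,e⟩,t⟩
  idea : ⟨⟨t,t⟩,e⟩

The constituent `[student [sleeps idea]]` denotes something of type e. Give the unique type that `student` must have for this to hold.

⟨t,e⟩

[student [sleeps idea]] is required to be e. [sleeps idea] : t cannot yield e as functor, so student : ⟨t,e⟩.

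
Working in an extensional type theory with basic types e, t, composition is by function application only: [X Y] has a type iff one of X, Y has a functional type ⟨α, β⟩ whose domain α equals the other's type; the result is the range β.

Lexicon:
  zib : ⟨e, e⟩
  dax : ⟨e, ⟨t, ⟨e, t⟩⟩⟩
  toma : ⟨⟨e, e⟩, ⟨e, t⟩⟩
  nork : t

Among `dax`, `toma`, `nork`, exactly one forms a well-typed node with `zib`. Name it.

dax : ⟨e, ⟨t, ⟨e, t⟩⟩⟩ — does not combine with zib.
toma — combines: toma : ⟨⟨e, e⟩, ⟨e, t⟩⟩ takes zib : ⟨e, e⟩ as argument, giving ⟨e, t⟩.
nork : t — does not combine with zib.

toma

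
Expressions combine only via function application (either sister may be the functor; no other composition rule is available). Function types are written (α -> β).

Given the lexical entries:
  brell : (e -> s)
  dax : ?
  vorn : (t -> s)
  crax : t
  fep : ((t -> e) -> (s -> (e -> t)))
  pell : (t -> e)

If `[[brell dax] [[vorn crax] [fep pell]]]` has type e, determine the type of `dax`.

[[brell dax] [[vorn crax] [fep pell]]] must have type e. The sister [[vorn crax] [fep pell]] has type (e -> t); that is not a function onto e, so [brell dax] must be the functor, of type ((e -> t) -> e).
[brell dax] must have type ((e -> t) -> e). The sister brell has type (e -> s); that is not a function onto ((e -> t) -> e), so dax must be the functor, of type ((e -> s) -> ((e -> t) -> e)).

((e -> s) -> ((e -> t) -> e))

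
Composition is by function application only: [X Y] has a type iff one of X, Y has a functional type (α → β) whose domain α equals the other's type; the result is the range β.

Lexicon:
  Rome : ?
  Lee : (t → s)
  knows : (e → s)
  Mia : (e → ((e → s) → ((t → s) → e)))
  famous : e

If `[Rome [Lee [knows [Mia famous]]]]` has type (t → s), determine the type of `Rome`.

[Rome [Lee [knows [Mia famous]]]] is required to be (t → s). [Lee [knows [Mia famous]]] : e cannot yield (t → s) as functor, so Rome : (e → (t → s)).

(e → (t → s))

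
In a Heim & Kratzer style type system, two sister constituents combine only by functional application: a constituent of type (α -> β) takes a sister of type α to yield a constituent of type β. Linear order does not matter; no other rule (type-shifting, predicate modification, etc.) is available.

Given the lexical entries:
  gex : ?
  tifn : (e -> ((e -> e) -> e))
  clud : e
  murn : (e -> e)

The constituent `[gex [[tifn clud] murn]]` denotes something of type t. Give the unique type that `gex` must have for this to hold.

At [gex [[tifn clud] murn]] (required: t): [[tifn clud] murn] is e, which is not a function with range t; hence gex is the functor — type (e -> t).

(e -> t)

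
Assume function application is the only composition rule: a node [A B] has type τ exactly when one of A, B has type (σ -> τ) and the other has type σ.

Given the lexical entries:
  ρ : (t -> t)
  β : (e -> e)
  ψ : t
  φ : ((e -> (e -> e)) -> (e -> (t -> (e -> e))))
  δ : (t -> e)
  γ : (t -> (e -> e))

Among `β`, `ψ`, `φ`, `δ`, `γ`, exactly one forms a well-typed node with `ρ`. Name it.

β : (e -> e) — ρ needs t; β needs e; neither fits.
ψ — combines: ρ : (t -> t) takes ψ : t as argument, giving t.
φ : ((e -> (e -> e)) -> (e -> (t -> (e -> e)))) — ρ needs t; φ needs (e -> (e -> e)); neither fits.
δ : (t -> e) — ρ needs t; δ needs t; neither fits.
γ : (t -> (e -> e)) — ρ needs t; γ needs t; neither fits.

ψ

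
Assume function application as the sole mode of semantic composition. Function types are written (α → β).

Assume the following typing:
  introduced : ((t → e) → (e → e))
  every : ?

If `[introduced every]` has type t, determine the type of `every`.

(((t → e) → (e → e)) → t)

For [introduced every] to have type t with introduced of type ((t → e) → (e → e)), every must be the function: every : (((t → e) → (e → e)) → t).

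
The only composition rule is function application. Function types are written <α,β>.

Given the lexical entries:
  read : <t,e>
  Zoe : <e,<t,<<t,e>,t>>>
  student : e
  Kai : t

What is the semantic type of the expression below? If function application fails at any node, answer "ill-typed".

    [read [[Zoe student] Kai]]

At [Zoe student], Zoe : <e,<t,<<t,e>,t>>> takes student : e, giving <t,<<t,e>,t>>.
At [[Zoe student] Kai], [Zoe student] : <t,<<t,e>,t>> takes Kai : t, giving <<t,e>,t>.
At [read [[Zoe student] Kai]], [[Zoe student] Kai] : <<t,e>,t> takes read : <t,e>, giving t.

t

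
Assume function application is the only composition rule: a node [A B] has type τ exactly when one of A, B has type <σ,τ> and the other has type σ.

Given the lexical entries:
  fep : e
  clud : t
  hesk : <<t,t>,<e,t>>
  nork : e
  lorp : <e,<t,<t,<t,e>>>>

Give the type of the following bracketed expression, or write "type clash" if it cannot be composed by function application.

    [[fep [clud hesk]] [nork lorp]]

type clash

[clud hesk]: t with <<t,t>,<e,t>> — neither is a function whose domain matches the other; composition fails here.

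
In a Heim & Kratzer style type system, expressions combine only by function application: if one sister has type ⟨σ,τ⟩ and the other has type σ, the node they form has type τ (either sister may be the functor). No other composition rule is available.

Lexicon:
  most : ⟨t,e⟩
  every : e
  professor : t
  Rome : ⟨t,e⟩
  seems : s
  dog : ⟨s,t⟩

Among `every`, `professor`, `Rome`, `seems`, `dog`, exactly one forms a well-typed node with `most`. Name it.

every : e — no; most wants t, and every wants nothing (atomic).
professor — combines: most : ⟨t,e⟩ takes professor : t as argument, giving e.
Rome : ⟨t,e⟩ — no; most wants t, and Rome wants t.
seems : s — no; most wants t, and seems wants nothing (atomic).
dog : ⟨s,t⟩ — no; most wants t, and dog wants s.

professor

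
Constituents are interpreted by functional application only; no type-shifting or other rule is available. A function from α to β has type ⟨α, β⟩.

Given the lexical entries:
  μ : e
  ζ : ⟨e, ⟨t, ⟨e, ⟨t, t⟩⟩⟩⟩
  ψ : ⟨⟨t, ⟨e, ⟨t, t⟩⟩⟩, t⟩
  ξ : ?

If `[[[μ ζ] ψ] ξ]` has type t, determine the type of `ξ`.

At [[[μ ζ] ψ] ξ] (required: t): [[μ ζ] ψ] is t, which is not a function with range t; hence ξ is the functor — type ⟨t, t⟩.

⟨t, t⟩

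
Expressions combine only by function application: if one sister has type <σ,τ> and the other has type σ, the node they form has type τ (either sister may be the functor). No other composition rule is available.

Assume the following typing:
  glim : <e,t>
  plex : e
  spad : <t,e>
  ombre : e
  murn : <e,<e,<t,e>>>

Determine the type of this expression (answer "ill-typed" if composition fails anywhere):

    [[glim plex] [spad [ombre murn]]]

[glim plex]: functor glim : <e,t>, argument plex : e; result t.
[ombre murn]: functor murn : <e,<e,<t,e>>>, argument ombre : e; result <e,<t,e>>.
[spad [ombre murn]]: <t,e> and <e,<t,e>> cannot combine by function application — type clash.

ill-typed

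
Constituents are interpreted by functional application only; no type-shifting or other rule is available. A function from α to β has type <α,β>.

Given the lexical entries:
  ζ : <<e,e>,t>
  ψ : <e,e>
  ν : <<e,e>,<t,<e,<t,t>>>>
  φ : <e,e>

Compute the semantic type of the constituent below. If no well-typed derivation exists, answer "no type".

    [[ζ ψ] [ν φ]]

[ζ ψ]: <<e,e>,t> applied to <e,e> yields t.
[ν φ]: <<e,e>,<t,<e,<t,t>>>> applied to <e,e> yields <t,<e,<t,t>>>.
[[ζ ψ] [ν φ]]: <t,<e,<t,t>>> applied to t yields <e,<t,t>>.

<e,<t,t>>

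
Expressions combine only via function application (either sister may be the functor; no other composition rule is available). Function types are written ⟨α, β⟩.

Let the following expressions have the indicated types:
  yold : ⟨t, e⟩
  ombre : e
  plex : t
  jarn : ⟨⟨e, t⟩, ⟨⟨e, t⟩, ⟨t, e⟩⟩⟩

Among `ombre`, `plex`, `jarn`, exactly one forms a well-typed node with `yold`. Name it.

ombre : e — does not combine with yold.
plex — combines: yold : ⟨t, e⟩ takes plex : t as argument, giving e.
jarn : ⟨⟨e, t⟩, ⟨⟨e, t⟩, ⟨t, e⟩⟩⟩ — does not combine with yold.

plex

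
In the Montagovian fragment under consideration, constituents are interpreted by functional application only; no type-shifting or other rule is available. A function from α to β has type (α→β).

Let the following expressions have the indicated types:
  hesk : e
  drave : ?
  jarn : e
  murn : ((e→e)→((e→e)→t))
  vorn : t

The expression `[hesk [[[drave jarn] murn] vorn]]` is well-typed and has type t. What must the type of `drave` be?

For [hesk [[[drave jarn] murn] vorn]] to have type t with hesk of type e, [[[drave jarn] murn] vorn] must be the function: [[[drave jarn] murn] vorn] : (e→t).
For [[[drave jarn] murn] vorn] to have type (e→t) with vorn of type t, [[drave jarn] murn] must be the function: [[drave jarn] murn] : (t→(e→t)).
For [[drave jarn] murn] to have type (t→(e→t)) with murn of type ((e→e)→((e→e)→t)), [drave jarn] must be the function: [drave jarn] : (((e→e)→((e→e)→t))→(t→(e→t))).
For [drave jarn] to have type (((e→e)→((e→e)→t))→(t→(e→t))) with jarn of type e, drave must be the function: drave : (e→(((e→e)→((e→e)→t))→(t→(e→t)))).

(e→(((e→e)→((e→e)→t))→(t→(e→t))))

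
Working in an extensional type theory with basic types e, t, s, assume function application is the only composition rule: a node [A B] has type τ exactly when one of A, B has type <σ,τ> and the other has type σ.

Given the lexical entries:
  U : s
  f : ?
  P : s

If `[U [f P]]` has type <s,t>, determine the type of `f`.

<s,<s,<s,t>>>

For [U [f P]] to have type <s,t> with U of type s, [f P] must be the function: [f P] : <s,<s,t>>.
For [f P] to have type <s,<s,t>> with P of type s, f must be the function: f : <s,<s,<s,t>>>.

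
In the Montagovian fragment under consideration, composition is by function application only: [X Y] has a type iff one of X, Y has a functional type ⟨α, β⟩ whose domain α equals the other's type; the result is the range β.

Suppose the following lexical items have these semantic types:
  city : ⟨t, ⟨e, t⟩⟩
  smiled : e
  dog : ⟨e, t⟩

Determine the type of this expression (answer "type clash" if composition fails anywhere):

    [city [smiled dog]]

At [smiled dog], dog : ⟨e, t⟩ takes smiled : e, giving t.
At [city [smiled dog]], city : ⟨t, ⟨e, t⟩⟩ takes [smiled dog] : t, giving ⟨e, t⟩.

⟨e, t⟩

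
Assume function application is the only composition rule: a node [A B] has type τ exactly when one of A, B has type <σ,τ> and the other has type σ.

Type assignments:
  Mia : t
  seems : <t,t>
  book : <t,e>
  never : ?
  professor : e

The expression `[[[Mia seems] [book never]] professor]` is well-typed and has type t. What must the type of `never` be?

At [[[Mia seems] [book never]] professor] (required: t): professor is e, which is not a function with range t; hence [[Mia seems] [book never]] is the functor — type <e,t>.
At [[Mia seems] [book never]] (required: <e,t>): [Mia seems] is t, which is not a function with range <e,t>; hence [book never] is the functor — type <t,<e,t>>.
At [book never] (required: <t,<e,t>>): book is <t,e>, which is not a function with range <t,<e,t>>; hence never is the functor — type <<t,e>,<t,<e,t>>>.

<<t,e>,<t,<e,t>>>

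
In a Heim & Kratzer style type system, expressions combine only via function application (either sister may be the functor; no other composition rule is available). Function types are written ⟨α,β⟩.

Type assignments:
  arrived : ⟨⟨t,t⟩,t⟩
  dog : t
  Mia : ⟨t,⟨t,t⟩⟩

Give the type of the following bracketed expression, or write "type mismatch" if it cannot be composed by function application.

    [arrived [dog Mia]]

t

At [dog Mia], Mia : ⟨t,⟨t,t⟩⟩ takes dog : t, giving ⟨t,t⟩.
At [arrived [dog Mia]], arrived : ⟨⟨t,t⟩,t⟩ takes [dog Mia] : ⟨t,t⟩, giving t.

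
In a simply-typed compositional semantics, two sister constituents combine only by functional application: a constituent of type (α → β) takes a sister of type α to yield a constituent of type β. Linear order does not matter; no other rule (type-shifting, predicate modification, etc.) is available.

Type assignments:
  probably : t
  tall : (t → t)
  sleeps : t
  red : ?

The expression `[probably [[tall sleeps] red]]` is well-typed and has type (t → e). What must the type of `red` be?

(t → (t → (t → e)))

For [probably [[tall sleeps] red]] to have type (t → e) with probably of type t, [[tall sleeps] red] must be the function: [[tall sleeps] red] : (t → (t → e)).
For [[tall sleeps] red] to have type (t → (t → e)) with [tall sleeps] of type t, red must be the function: red : (t → (t → (t → e))).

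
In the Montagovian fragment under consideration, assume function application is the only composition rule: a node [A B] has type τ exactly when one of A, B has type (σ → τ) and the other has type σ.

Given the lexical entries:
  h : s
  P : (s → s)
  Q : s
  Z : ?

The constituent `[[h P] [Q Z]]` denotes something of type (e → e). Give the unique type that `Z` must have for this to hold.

At [[h P] [Q Z]] (required: (e → e)): [h P] is s, which is not a function with range (e → e); hence [Q Z] is the functor — type (s → (e → e)).
At [Q Z] (required: (s → (e → e))): Q is s, which is not a function with range (s → (e → e)); hence Z is the functor — type (s → (s → (e → e))).

(s → (s → (e → e)))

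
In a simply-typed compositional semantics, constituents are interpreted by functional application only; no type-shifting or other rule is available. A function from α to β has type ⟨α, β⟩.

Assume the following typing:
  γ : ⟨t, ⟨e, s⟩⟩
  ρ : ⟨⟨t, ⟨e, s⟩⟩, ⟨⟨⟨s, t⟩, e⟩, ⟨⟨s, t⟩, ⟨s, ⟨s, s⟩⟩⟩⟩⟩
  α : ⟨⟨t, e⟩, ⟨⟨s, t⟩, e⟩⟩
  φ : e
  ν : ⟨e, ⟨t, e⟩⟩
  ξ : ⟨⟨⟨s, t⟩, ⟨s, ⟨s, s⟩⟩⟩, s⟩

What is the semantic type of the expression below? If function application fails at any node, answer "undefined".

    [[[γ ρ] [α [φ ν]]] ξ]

[γ ρ] — ρ of type ⟨⟨t, ⟨e, s⟩⟩, ⟨⟨⟨s, t⟩, e⟩, ⟨⟨s, t⟩, ⟨s, ⟨s, s⟩⟩⟩⟩⟩ combines with γ of type ⟨t, ⟨e, s⟩⟩: type ⟨⟨⟨s, t⟩, e⟩, ⟨⟨s, t⟩, ⟨s, ⟨s, s⟩⟩⟩⟩.
[φ ν] — ν of type ⟨e, ⟨t, e⟩⟩ combines with φ of type e: type ⟨t, e⟩.
[α [φ ν]] — α of type ⟨⟨t, e⟩, ⟨⟨s, t⟩, e⟩⟩ combines with [φ ν] of type ⟨t, e⟩: type ⟨⟨s, t⟩, e⟩.
[[γ ρ] [α [φ ν]]] — [γ ρ] of type ⟨⟨⟨s, t⟩, e⟩, ⟨⟨s, t⟩, ⟨s, ⟨s, s⟩⟩⟩⟩ combines with [α [φ ν]] of type ⟨⟨s, t⟩, e⟩: type ⟨⟨s, t⟩, ⟨s, ⟨s, s⟩⟩⟩.
[[[γ ρ] [α [φ ν]]] ξ] — ξ of type ⟨⟨⟨s, t⟩, ⟨s, ⟨s, s⟩⟩⟩, s⟩ combines with [[γ ρ] [α [φ ν]]] of type ⟨⟨s, t⟩, ⟨s, ⟨s, s⟩⟩⟩: type s.

s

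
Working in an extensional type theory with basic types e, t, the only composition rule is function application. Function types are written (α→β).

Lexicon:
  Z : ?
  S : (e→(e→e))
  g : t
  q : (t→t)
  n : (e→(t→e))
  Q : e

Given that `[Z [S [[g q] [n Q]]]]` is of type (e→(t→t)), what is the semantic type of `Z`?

((e→e)→(e→(t→t)))

[Z [S [[g q] [n Q]]]] must have type (e→(t→t)). The sister [S [[g q] [n Q]]] has type (e→e); that is not a function onto (e→(t→t)), so Z must be the functor, of type ((e→e)→(e→(t→t))).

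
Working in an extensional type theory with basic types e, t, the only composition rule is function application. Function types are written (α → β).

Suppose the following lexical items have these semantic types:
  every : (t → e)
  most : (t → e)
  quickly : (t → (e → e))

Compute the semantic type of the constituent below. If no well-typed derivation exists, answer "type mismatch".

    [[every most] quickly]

[every most]: (t → e) and (t → e) cannot combine by function application — type clash.

type mismatch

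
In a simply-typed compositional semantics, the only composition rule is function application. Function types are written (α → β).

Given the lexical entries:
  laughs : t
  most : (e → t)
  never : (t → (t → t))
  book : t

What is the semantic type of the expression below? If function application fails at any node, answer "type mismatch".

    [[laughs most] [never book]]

type mismatch

At [laughs most]: neither t nor (e → t) can take the other as argument; the node is ill-typed.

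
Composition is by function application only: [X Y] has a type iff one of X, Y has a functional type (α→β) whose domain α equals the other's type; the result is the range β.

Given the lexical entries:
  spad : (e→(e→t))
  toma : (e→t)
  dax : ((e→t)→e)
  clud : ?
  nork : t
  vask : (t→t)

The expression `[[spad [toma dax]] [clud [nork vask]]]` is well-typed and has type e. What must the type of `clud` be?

[[spad [toma dax]] [clud [nork vask]]] is required to be e. [spad [toma dax]] : (e→t) cannot yield e as functor, so [clud [nork vask]] : ((e→t)→e).
[clud [nork vask]] is required to be ((e→t)→e). [nork vask] : t cannot yield ((e→t)→e) as functor, so clud : (t→((e→t)→e)).

(t→((e→t)→e))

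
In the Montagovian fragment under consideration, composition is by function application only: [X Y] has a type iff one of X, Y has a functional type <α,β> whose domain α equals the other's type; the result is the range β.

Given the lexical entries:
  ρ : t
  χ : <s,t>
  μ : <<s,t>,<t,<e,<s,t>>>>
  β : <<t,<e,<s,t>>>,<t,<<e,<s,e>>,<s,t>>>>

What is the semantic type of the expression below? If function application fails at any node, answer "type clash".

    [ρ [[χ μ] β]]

<<e,<s,e>>,<s,t>>

At [χ μ], μ : <<s,t>,<t,<e,<s,t>>>> takes χ : <s,t>, giving <t,<e,<s,t>>>.
At [[χ μ] β], β : <<t,<e,<s,t>>>,<t,<<e,<s,e>>,<s,t>>>> takes [χ μ] : <t,<e,<s,t>>>, giving <t,<<e,<s,e>>,<s,t>>>.
At [ρ [[χ μ] β]], [[χ μ] β] : <t,<<e,<s,e>>,<s,t>>> takes ρ : t, giving <<e,<s,e>>,<s,t>>.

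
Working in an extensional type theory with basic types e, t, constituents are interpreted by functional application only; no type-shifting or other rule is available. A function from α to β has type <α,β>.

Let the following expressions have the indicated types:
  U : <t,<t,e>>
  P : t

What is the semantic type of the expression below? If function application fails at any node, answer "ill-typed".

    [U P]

[U P]: <t,<t,e>> applied to t yields <t,e>.

<t,e>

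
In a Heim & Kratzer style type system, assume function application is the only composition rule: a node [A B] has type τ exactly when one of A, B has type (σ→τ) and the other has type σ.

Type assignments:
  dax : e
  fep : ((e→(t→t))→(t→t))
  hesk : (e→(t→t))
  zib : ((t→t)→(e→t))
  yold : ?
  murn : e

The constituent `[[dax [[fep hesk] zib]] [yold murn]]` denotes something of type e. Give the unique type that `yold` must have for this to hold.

[[dax [[fep hesk] zib]] [yold murn]] must have type e. The sister [dax [[fep hesk] zib]] has type t; that is not a function onto e, so [yold murn] must be the functor, of type (t→e).
[yold murn] must have type (t→e). The sister murn has type e; that is not a function onto (t→e), so yold must be the functor, of type (e→(t→e)).

(e→(t→e))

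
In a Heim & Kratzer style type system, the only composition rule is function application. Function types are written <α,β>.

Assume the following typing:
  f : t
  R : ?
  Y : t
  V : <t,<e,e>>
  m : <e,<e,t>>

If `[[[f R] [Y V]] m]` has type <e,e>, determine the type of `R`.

<t,<<e,e>,<<e,<e,t>>,<e,e>>>>

At [[[f R] [Y V]] m] (required: <e,e>): m is <e,<e,t>>, which is not a function with range <e,e>; hence [[f R] [Y V]] is the functor — type <<e,<e,t>>,<e,e>>.
At [[f R] [Y V]] (required: <<e,<e,t>>,<e,e>>): [Y V] is <e,e>, which is not a function with range <<e,<e,t>>,<e,e>>; hence [f R] is the functor — type <<e,e>,<<e,<e,t>>,<e,e>>>.
At [f R] (required: <<e,e>,<<e,<e,t>>,<e,e>>>): f is t, which is not a function with range <<e,e>,<<e,<e,t>>,<e,e>>>; hence R is the functor — type <t,<<e,e>,<<e,<e,t>>,<e,e>>>>.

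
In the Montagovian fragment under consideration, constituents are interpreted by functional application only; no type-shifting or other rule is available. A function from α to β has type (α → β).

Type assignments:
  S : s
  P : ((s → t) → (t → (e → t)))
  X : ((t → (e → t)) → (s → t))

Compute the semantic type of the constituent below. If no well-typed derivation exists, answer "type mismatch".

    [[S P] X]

At [S P]: neither s nor ((s → t) → (t → (e → t))) can take the other as argument; the node is ill-typed.

type mismatch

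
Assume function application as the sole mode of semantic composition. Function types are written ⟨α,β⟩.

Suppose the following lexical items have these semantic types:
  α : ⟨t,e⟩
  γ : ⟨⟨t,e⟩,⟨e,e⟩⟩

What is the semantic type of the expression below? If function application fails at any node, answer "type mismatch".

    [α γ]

[α γ]: γ is ⟨⟨t,e⟩,⟨e,e⟩⟩, α is ⟨t,e⟩; result ⟨e,e⟩.

⟨e,e⟩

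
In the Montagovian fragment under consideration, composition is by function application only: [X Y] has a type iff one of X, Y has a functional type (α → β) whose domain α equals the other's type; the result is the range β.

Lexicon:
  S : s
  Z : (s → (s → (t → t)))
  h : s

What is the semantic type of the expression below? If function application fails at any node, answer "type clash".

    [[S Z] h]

[S Z]: functor Z : (s → (s → (t → t))), argument S : s; result (s → (t → t)).
[[S Z] h]: functor [S Z] : (s → (t → t)), argument h : s; result (t → t).

(t → t)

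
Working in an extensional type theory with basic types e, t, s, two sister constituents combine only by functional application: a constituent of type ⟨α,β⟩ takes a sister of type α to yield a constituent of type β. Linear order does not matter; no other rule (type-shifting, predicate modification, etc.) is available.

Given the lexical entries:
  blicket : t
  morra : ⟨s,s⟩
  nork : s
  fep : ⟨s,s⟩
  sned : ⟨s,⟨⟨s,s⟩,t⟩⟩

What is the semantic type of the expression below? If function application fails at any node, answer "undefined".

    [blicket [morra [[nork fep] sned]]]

[nork fep]: fep is ⟨s,s⟩, nork is s; result s.
[[nork fep] sned]: sned is ⟨s,⟨⟨s,s⟩,t⟩⟩, [nork fep] is s; result ⟨⟨s,s⟩,t⟩.
[morra [[nork fep] sned]]: [[nork fep] sned] is ⟨⟨s,s⟩,t⟩, morra is ⟨s,s⟩; result t.
[blicket [morra [[nork fep] sned]]]: t and t cannot combine by function application — type clash.

undefined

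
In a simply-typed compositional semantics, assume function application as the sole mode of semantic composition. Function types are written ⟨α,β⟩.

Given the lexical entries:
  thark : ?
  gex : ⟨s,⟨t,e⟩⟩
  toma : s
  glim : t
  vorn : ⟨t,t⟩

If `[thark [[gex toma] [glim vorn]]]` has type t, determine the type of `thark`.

⟨e,t⟩

[thark [[gex toma] [glim vorn]]] is required to be t. [[gex toma] [glim vorn]] : e cannot yield t as functor, so thark : ⟨e,t⟩.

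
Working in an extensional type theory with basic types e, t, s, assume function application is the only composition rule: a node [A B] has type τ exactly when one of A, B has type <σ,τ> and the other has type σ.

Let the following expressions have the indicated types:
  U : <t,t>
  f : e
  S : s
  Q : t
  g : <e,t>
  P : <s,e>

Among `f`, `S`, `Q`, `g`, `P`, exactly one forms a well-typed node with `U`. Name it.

f : e — does not combine with U.
S : s — does not combine with U.
Q — combines: U : <t,t> takes Q : t as argument, giving t.
g : <e,t> — does not combine with U.
P : <s,e> — does not combine with U.

Q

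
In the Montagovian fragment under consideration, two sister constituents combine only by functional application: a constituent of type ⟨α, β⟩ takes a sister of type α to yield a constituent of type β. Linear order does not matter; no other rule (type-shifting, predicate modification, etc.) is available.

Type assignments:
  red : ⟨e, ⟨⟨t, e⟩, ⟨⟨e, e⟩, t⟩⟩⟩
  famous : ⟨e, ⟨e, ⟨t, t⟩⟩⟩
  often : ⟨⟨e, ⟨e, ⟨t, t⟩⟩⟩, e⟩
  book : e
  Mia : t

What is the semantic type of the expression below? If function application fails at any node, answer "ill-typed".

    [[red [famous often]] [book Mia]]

[famous often] — often of type ⟨⟨e, ⟨e, ⟨t, t⟩⟩⟩, e⟩ combines with famous of type ⟨e, ⟨e, ⟨t, t⟩⟩⟩: type e.
[red [famous often]] — red of type ⟨e, ⟨⟨t, e⟩, ⟨⟨e, e⟩, t⟩⟩⟩ combines with [famous often] of type e: type ⟨⟨t, e⟩, ⟨⟨e, e⟩, t⟩⟩.
[book Mia]: e with t — neither is a function whose domain matches the other; composition fails here.

ill-typed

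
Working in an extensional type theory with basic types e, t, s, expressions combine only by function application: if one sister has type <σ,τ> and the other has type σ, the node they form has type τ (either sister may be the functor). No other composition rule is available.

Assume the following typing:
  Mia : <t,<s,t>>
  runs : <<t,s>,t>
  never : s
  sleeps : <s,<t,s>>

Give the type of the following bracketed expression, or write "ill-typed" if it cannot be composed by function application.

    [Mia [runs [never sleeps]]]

[never sleeps]: <s,<t,s>> applied to s yields <t,s>.
[runs [never sleeps]]: <<t,s>,t> applied to <t,s> yields t.
[Mia [runs [never sleeps]]]: <t,<s,t>> applied to t yields <s,t>.

<s,t>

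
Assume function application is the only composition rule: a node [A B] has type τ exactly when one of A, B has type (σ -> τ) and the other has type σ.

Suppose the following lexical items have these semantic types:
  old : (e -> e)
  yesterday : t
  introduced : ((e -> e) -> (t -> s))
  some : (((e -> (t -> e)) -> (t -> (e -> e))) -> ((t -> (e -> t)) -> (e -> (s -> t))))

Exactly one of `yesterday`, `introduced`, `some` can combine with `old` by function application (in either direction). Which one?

yesterday : t — old needs e; yesterday needs nothing (atomic); neither fits.
introduced — combines: introduced : ((e -> e) -> (t -> s)) takes old : (e -> e) as argument, giving (t -> s).
some : (((e -> (t -> e)) -> (t -> (e -> e))) -> ((t -> (e -> t)) -> (e -> (s -> t)))) — old needs e; some needs ((e -> (t -> e)) -> (t -> (e -> e))); neither fits.

introduced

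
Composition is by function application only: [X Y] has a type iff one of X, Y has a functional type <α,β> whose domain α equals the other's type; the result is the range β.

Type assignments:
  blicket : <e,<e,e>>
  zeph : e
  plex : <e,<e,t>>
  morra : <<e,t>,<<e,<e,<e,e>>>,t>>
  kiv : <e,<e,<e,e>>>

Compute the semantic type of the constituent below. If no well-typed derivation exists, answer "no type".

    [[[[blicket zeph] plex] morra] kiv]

[blicket zeph]: blicket is <e,<e,e>>, zeph is e; result <e,e>.
[[blicket zeph] plex]: <e,e> and <e,<e,t>> cannot combine by function application — type clash.

no type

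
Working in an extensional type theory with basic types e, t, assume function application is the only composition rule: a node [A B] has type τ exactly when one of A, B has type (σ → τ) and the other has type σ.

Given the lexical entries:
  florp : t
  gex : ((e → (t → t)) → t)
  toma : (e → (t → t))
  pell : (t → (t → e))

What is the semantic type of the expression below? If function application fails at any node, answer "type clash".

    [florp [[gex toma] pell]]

[gex toma]: ((e → (t → t)) → t) applied to (e → (t → t)) yields t.
[[gex toma] pell]: (t → (t → e)) applied to t yields (t → e).
[florp [[gex toma] pell]]: (t → e) applied to t yields e.

e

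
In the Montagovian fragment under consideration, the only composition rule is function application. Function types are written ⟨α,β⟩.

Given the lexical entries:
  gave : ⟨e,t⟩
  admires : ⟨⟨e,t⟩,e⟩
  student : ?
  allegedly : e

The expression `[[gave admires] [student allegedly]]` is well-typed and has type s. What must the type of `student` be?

At [[gave admires] [student allegedly]] (required: s): [gave admires] is e, which is not a function with range s; hence [student allegedly] is the functor — type ⟨e,s⟩.
At [student allegedly] (required: ⟨e,s⟩): allegedly is e, which is not a function with range ⟨e,s⟩; hence student is the functor — type ⟨e,⟨e,s⟩⟩.

⟨e,⟨e,s⟩⟩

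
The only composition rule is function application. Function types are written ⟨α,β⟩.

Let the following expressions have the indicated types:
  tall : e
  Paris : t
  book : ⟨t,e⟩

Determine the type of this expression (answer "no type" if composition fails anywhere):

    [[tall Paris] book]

no type

At [tall Paris]: neither e nor t can take the other as argument; the node is ill-typed.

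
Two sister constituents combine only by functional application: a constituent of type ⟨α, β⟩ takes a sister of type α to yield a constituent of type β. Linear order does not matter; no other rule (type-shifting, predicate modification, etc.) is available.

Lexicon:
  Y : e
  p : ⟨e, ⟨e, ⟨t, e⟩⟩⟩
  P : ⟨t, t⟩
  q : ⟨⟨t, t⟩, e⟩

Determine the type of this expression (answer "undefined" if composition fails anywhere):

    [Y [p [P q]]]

At [P q], q : ⟨⟨t, t⟩, e⟩ takes P : ⟨t, t⟩, giving e.
At [p [P q]], p : ⟨e, ⟨e, ⟨t, e⟩⟩⟩ takes [P q] : e, giving ⟨e, ⟨t, e⟩⟩.
At [Y [p [P q]]], [p [P q]] : ⟨e, ⟨t, e⟩⟩ takes Y : e, giving ⟨t, e⟩.

⟨t, e⟩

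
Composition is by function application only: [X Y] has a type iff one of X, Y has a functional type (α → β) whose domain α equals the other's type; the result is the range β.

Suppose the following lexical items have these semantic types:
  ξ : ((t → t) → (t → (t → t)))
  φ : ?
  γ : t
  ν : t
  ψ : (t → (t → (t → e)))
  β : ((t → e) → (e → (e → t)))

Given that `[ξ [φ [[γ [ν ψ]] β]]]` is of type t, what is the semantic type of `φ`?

((e → (e → t)) → (((t → t) → (t → (t → t))) → t))

At [ξ [φ [[γ [ν ψ]] β]]] (required: t): ξ is ((t → t) → (t → (t → t))), which is not a function with range t; hence [φ [[γ [ν ψ]] β]] is the functor — type (((t → t) → (t → (t → t))) → t).
At [φ [[γ [ν ψ]] β]] (required: (((t → t) → (t → (t → t))) → t)): [[γ [ν ψ]] β] is (e → (e → t)), which is not a function with range (((t → t) → (t → (t → t))) → t); hence φ is the functor — type ((e → (e → t)) → (((t → t) → (t → (t → t))) → t)).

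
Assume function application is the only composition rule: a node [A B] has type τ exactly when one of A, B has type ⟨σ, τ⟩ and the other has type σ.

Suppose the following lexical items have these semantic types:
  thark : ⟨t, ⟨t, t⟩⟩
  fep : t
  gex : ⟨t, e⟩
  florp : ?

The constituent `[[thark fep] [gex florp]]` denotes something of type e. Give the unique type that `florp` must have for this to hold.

⟨⟨t, e⟩, ⟨⟨t, t⟩, e⟩⟩

[[thark fep] [gex florp]] is required to be e. [thark fep] : ⟨t, t⟩ cannot yield e as functor, so [gex florp] : ⟨⟨t, t⟩, e⟩.
[gex florp] is required to be ⟨⟨t, t⟩, e⟩. gex : ⟨t, e⟩ cannot yield ⟨⟨t, t⟩, e⟩ as functor, so florp : ⟨⟨t, e⟩, ⟨⟨t, t⟩, e⟩⟩.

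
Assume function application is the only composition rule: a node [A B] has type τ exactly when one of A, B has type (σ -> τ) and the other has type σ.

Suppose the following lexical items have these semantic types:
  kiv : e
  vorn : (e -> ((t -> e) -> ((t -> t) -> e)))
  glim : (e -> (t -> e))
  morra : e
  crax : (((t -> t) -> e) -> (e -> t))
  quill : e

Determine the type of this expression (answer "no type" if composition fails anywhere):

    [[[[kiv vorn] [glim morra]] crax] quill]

t

[kiv vorn]: vorn is (e -> ((t -> e) -> ((t -> t) -> e))), kiv is e; result ((t -> e) -> ((t -> t) -> e)).
[glim morra]: glim is (e -> (t -> e)), morra is e; result (t -> e).
[[kiv vorn] [glim morra]]: [kiv vorn] is ((t -> e) -> ((t -> t) -> e)), [glim morra] is (t -> e); result ((t -> t) -> e).
[[[kiv vorn] [glim morra]] crax]: crax is (((t -> t) -> e) -> (e -> t)), [[kiv vorn] [glim morra]] is ((t -> t) -> e); result (e -> t).
[[[[kiv vorn] [glim morra]] crax] quill]: [[[kiv vorn] [glim morra]] crax] is (e -> t), quill is e; result t.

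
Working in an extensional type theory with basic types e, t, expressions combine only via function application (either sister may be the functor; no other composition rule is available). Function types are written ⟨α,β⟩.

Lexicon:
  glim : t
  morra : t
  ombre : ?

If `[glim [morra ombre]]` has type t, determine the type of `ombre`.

⟨t,⟨t,t⟩⟩

For [glim [morra ombre]] to have type t with glim of type t, [morra ombre] must be the function: [morra ombre] : ⟨t,t⟩.
For [morra ombre] to have type ⟨t,t⟩ with morra of type t, ombre must be the function: ombre : ⟨t,⟨t,t⟩⟩.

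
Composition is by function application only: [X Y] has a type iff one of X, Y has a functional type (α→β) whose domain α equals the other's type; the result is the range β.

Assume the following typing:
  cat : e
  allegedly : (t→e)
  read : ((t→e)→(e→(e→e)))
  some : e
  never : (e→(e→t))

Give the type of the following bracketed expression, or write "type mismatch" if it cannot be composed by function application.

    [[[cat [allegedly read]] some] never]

[allegedly read]: ((t→e)→(e→(e→e))) applied to (t→e) yields (e→(e→e)).
[cat [allegedly read]]: (e→(e→e)) applied to e yields (e→e).
[[cat [allegedly read]] some]: (e→e) applied to e yields e.
[[[cat [allegedly read]] some] never]: (e→(e→t)) applied to e yields (e→t).

(e→t)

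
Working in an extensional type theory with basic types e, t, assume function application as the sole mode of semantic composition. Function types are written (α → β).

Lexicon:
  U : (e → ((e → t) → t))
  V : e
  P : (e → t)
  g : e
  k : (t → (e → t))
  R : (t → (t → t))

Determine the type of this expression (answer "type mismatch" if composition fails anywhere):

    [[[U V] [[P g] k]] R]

[U V]: U is (e → ((e → t) → t)), V is e; result ((e → t) → t).
[P g]: P is (e → t), g is e; result t.
[[P g] k]: k is (t → (e → t)), [P g] is t; result (e → t).
[[U V] [[P g] k]]: [U V] is ((e → t) → t), [[P g] k] is (e → t); result t.
[[[U V] [[P g] k]] R]: R is (t → (t → t)), [[U V] [[P g] k]] is t; result (t → t).

(t → t)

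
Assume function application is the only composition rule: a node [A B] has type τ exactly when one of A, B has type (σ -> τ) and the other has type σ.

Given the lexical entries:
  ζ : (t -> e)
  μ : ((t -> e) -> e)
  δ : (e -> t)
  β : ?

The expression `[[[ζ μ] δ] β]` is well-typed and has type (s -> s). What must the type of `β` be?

(t -> (s -> s))

At [[[ζ μ] δ] β] (required: (s -> s)): [[ζ μ] δ] is t, which is not a function with range (s -> s); hence β is the functor — type (t -> (s -> s)).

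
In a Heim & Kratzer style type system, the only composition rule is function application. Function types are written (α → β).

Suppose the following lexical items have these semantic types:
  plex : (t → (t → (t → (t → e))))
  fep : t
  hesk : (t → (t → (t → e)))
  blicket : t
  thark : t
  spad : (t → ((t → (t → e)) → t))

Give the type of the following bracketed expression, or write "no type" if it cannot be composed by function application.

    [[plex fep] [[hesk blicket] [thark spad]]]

At [plex fep], plex : (t → (t → (t → (t → e)))) takes fep : t, giving (t → (t → (t → e))).
At [hesk blicket], hesk : (t → (t → (t → e))) takes blicket : t, giving (t → (t → e)).
At [thark spad], spad : (t → ((t → (t → e)) → t)) takes thark : t, giving ((t → (t → e)) → t).
At [[hesk blicket] [thark spad]], [thark spad] : ((t → (t → e)) → t) takes [hesk blicket] : (t → (t → e)), giving t.
At [[plex fep] [[hesk blicket] [thark spad]]], [plex fep] : (t → (t → (t → e))) takes [[hesk blicket] [thark spad]] : t, giving (t → (t → e)).

(t → (t → e))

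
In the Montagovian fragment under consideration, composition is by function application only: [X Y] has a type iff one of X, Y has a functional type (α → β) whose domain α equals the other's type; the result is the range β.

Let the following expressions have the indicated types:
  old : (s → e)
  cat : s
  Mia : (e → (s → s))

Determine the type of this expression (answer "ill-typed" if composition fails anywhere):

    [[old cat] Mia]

[old cat] — old of type (s → e) combines with cat of type s: type e.
[[old cat] Mia] — Mia of type (e → (s → s)) combines with [old cat] of type e: type (s → s).

(s → s)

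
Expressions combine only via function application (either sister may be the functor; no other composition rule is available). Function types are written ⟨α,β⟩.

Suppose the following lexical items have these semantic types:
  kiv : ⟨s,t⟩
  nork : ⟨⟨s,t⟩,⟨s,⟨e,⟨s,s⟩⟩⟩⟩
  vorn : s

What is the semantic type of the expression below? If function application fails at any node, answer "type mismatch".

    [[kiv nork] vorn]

⟨e,⟨s,s⟩⟩

[kiv nork] — nork of type ⟨⟨s,t⟩,⟨s,⟨e,⟨s,s⟩⟩⟩⟩ combines with kiv of type ⟨s,t⟩: type ⟨s,⟨e,⟨s,s⟩⟩⟩.
[[kiv nork] vorn] — [kiv nork] of type ⟨s,⟨e,⟨s,s⟩⟩⟩ combines with vorn of type s: type ⟨e,⟨s,s⟩⟩.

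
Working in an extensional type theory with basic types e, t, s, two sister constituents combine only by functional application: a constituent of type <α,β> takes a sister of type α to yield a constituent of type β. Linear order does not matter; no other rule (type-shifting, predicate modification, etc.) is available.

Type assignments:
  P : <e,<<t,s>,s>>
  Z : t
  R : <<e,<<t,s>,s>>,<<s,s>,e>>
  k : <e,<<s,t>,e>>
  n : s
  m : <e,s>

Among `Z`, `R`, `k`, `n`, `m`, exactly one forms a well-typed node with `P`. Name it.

Z : t — no; P wants e, and Z wants nothing (atomic).
R — combines: R : <<e,<<t,s>,s>>,<<s,s>,e>> takes P : <e,<<t,s>,s>> as argument, giving <<s,s>,e>.
k : <e,<<s,t>,e>> — no; P wants e, and k wants e.
n : s — no; P wants e, and n wants nothing (atomic).
m : <e,s> — no; P wants e, and m wants e.

R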